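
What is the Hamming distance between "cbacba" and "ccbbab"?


Comparing "cbacba" and "ccbbab" position by position:
  Position 0: 'c' vs 'c' => same
  Position 1: 'b' vs 'c' => differ
  Position 2: 'a' vs 'b' => differ
  Position 3: 'c' vs 'b' => differ
  Position 4: 'b' vs 'a' => differ
  Position 5: 'a' vs 'b' => differ
Total differences (Hamming distance): 5

5


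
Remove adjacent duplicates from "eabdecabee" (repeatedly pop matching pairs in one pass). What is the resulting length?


Input: eabdecabee
Stack-based adjacent duplicate removal:
  Read 'e': push. Stack: e
  Read 'a': push. Stack: ea
  Read 'b': push. Stack: eab
  Read 'd': push. Stack: eabd
  Read 'e': push. Stack: eabde
  Read 'c': push. Stack: eabdec
  Read 'a': push. Stack: eabdeca
  Read 'b': push. Stack: eabdecab
  Read 'e': push. Stack: eabdecabe
  Read 'e': matches stack top 'e' => pop. Stack: eabdecab
Final stack: "eabdecab" (length 8)

8


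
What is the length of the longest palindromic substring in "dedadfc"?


Input: "dedadfc"
Checking substrings for palindromes:
  [0:3] "ded" (len 3) => palindrome
  [2:5] "dad" (len 3) => palindrome
Longest palindromic substring: "ded" with length 3

3


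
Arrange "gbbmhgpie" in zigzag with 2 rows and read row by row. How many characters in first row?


Zigzag "gbbmhgpie" into 2 rows:
Placing characters:
  'g' => row 0
  'b' => row 1
  'b' => row 0
  'm' => row 1
  'h' => row 0
  'g' => row 1
  'p' => row 0
  'i' => row 1
  'e' => row 0
Rows:
  Row 0: "gbhpe"
  Row 1: "bmgi"
First row length: 5

5


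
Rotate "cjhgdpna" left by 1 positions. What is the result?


Input: "cjhgdpna", rotate left by 1
First 1 characters: "c"
Remaining characters: "jhgdpna"
Concatenate remaining + first: "jhgdpna" + "c" = "jhgdpnac"

jhgdpnac


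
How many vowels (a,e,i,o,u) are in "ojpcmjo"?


Input: ojpcmjo
Checking each character:
  'o' at position 0: vowel (running total: 1)
  'j' at position 1: consonant
  'p' at position 2: consonant
  'c' at position 3: consonant
  'm' at position 4: consonant
  'j' at position 5: consonant
  'o' at position 6: vowel (running total: 2)
Total vowels: 2

2


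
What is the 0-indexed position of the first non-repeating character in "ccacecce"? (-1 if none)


Input: ccacecce
Character frequencies:
  'a': 1
  'c': 5
  'e': 2
Scanning left to right for freq == 1:
  Position 0 ('c'): freq=5, skip
  Position 1 ('c'): freq=5, skip
  Position 2 ('a'): unique! => answer = 2

2


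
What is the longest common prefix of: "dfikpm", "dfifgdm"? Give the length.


Words: dfikpm, dfifgdm
  Position 0: all 'd' => match
  Position 1: all 'f' => match
  Position 2: all 'i' => match
  Position 3: ('k', 'f') => mismatch, stop
LCP = "dfi" (length 3)

3


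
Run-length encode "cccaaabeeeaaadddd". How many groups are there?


Input: cccaaabeeeaaadddd
Scanning for consecutive runs:
  Group 1: 'c' x 3 (positions 0-2)
  Group 2: 'a' x 3 (positions 3-5)
  Group 3: 'b' x 1 (positions 6-6)
  Group 4: 'e' x 3 (positions 7-9)
  Group 5: 'a' x 3 (positions 10-12)
  Group 6: 'd' x 4 (positions 13-16)
Total groups: 6

6


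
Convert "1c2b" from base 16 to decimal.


Input: "1c2b" in base 16
Positional expansion:
  Digit '1' (value 1) x 16^3 = 4096
  Digit 'c' (value 12) x 16^2 = 3072
  Digit '2' (value 2) x 16^1 = 32
  Digit 'b' (value 11) x 16^0 = 11
Sum = 7211

7211


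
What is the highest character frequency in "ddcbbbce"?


Input: ddcbbbce
Character counts:
  'b': 3
  'c': 2
  'd': 2
  'e': 1
Maximum frequency: 3

3


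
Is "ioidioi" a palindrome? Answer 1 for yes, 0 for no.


Input: ioidioi
Reversed: ioidioi
  Compare pos 0 ('i') with pos 6 ('i'): match
  Compare pos 1 ('o') with pos 5 ('o'): match
  Compare pos 2 ('i') with pos 4 ('i'): match
Result: palindrome

1


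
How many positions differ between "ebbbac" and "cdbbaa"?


Comparing "ebbbac" and "cdbbaa" position by position:
  Position 0: 'e' vs 'c' => DIFFER
  Position 1: 'b' vs 'd' => DIFFER
  Position 2: 'b' vs 'b' => same
  Position 3: 'b' vs 'b' => same
  Position 4: 'a' vs 'a' => same
  Position 5: 'c' vs 'a' => DIFFER
Positions that differ: 3

3


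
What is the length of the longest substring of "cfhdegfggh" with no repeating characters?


Input: "cfhdegfggh"
Sliding window (track last position of each char):
  Position 0 ('c'): window [0,0] length 1 -- new best
  Position 1 ('f'): window [0,1] length 2 -- new best
  Position 2 ('h'): window [0,2] length 3 -- new best
  Position 3 ('d'): window [0,3] length 4 -- new best
  Position 4 ('e'): window [0,4] length 5 -- new best
  Position 5 ('g'): window [0,5] length 6 -- new best
  Position 6 ('f'): repeat (last at 1), move window start to 2
  Position 6 ('f'): window [2,6] length 5
  Position 7 ('g'): repeat (last at 5), move window start to 6
  Position 7 ('g'): window [6,7] length 2
  Position 8 ('g'): repeat (last at 7), move window start to 8
  Position 8 ('g'): window [8,8] length 1
  Position 9 ('h'): window [8,9] length 2
Longest substring with no repeats: "cfhdeg" with length 6

6


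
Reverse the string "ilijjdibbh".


Input: ilijjdibbh
Reading characters right to left:
  Position 9: 'h'
  Position 8: 'b'
  Position 7: 'b'
  Position 6: 'i'
  Position 5: 'd'
  Position 4: 'j'
  Position 3: 'j'
  Position 2: 'i'
  Position 1: 'l'
  Position 0: 'i'
Reversed: hbbidjjili

hbbidjjili


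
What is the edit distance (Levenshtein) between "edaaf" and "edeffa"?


Computing edit distance: "edaaf" -> "edeffa"
DP table:
           e    d    e    f    f    a
      0    1    2    3    4    5    6
  e   1    0    1    2    3    4    5
  d   2    1    0    1    2    3    4
  a   3    2    1    1    2    3    3
  a   4    3    2    2    2    3    3
  f   5    4    3    3    2    2    3
Edit distance = dp[5][6] = 3

3


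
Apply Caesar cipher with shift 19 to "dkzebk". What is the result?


Caesar cipher: shift "dkzebk" by 19
  'd' (pos 3) + 19 = pos 22 = 'w'
  'k' (pos 10) + 19 = pos 3 = 'd'
  'z' (pos 25) + 19 = pos 18 = 's'
  'e' (pos 4) + 19 = pos 23 = 'x'
  'b' (pos 1) + 19 = pos 20 = 'u'
  'k' (pos 10) + 19 = pos 3 = 'd'
Result: wdsxud

wdsxud


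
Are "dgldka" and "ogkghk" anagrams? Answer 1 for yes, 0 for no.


Strings: "dgldka", "ogkghk"
Sorted first:  addgkl
Sorted second: gghkko
Differ at position 0: 'a' vs 'g' => not anagrams

0


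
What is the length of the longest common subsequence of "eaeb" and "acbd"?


LCS of "eaeb" and "acbd"
DP table:
           a    c    b    d
      0    0    0    0    0
  e   0    0    0    0    0
  a   0    1    1    1    1
  e   0    1    1    1    1
  b   0    1    1    2    2
LCS length = dp[4][4] = 2

2


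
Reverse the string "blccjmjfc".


Input: blccjmjfc
Reading characters right to left:
  Position 8: 'c'
  Position 7: 'f'
  Position 6: 'j'
  Position 5: 'm'
  Position 4: 'j'
  Position 3: 'c'
  Position 2: 'c'
  Position 1: 'l'
  Position 0: 'b'
Reversed: cfjmjcclb

cfjmjcclb


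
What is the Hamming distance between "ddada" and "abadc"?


Comparing "ddada" and "abadc" position by position:
  Position 0: 'd' vs 'a' => differ
  Position 1: 'd' vs 'b' => differ
  Position 2: 'a' vs 'a' => same
  Position 3: 'd' vs 'd' => same
  Position 4: 'a' vs 'c' => differ
Total differences (Hamming distance): 3

3


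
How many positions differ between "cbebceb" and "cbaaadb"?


Comparing "cbebceb" and "cbaaadb" position by position:
  Position 0: 'c' vs 'c' => same
  Position 1: 'b' vs 'b' => same
  Position 2: 'e' vs 'a' => DIFFER
  Position 3: 'b' vs 'a' => DIFFER
  Position 4: 'c' vs 'a' => DIFFER
  Position 5: 'e' vs 'd' => DIFFER
  Position 6: 'b' vs 'b' => same
Positions that differ: 4

4


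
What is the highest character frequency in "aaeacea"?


Input: aaeacea
Character counts:
  'a': 4
  'c': 1
  'e': 2
Maximum frequency: 4

4


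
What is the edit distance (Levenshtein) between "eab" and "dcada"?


Computing edit distance: "eab" -> "dcada"
DP table:
           d    c    a    d    a
      0    1    2    3    4    5
  e   1    1    2    3    4    5
  a   2    2    2    2    3    4
  b   3    3    3    3    3    4
Edit distance = dp[3][5] = 4

4


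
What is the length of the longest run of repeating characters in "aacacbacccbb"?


Input: "aacacbacccbb"
Scanning for longest run:
  Position 1 ('a'): continues run of 'a', length=2
  Position 2 ('c'): new char, reset run to 1
  Position 3 ('a'): new char, reset run to 1
  Position 4 ('c'): new char, reset run to 1
  Position 5 ('b'): new char, reset run to 1
  Position 6 ('a'): new char, reset run to 1
  Position 7 ('c'): new char, reset run to 1
  Position 8 ('c'): continues run of 'c', length=2
  Position 9 ('c'): continues run of 'c', length=3
  Position 10 ('b'): new char, reset run to 1
  Position 11 ('b'): continues run of 'b', length=2
Longest run: 'c' with length 3

3


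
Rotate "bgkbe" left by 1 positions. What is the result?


Input: "bgkbe", rotate left by 1
First 1 characters: "b"
Remaining characters: "gkbe"
Concatenate remaining + first: "gkbe" + "b" = "gkbeb"

gkbeb


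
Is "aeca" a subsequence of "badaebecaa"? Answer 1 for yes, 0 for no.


Check if "aeca" is a subsequence of "badaebecaa"
Greedy scan:
  Position 0 ('b'): no match needed
  Position 1 ('a'): matches sub[0] = 'a'
  Position 2 ('d'): no match needed
  Position 3 ('a'): no match needed
  Position 4 ('e'): matches sub[1] = 'e'
  Position 5 ('b'): no match needed
  Position 6 ('e'): no match needed
  Position 7 ('c'): matches sub[2] = 'c'
  Position 8 ('a'): matches sub[3] = 'a'
  Position 9 ('a'): no match needed
All 4 characters matched => is a subsequence

1


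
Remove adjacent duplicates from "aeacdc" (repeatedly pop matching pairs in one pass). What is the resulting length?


Input: aeacdc
Stack-based adjacent duplicate removal:
  Read 'a': push. Stack: a
  Read 'e': push. Stack: ae
  Read 'a': push. Stack: aea
  Read 'c': push. Stack: aeac
  Read 'd': push. Stack: aeacd
  Read 'c': push. Stack: aeacdc
Final stack: "aeacdc" (length 6)

6


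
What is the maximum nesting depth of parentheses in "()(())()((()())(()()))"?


Input: "()(())()((()())(()()))"
Tracking depth:
  Position 0 '(': depth becomes 1
  Position 1 ')': depth becomes 0
  Position 2 '(': depth becomes 1
  Position 3 '(': depth becomes 2
  Position 4 ')': depth becomes 1
  Position 5 ')': depth becomes 0
  Position 6 '(': depth becomes 1
  Position 7 ')': depth becomes 0
  Position 8 '(': depth becomes 1
  Position 9 '(': depth becomes 2
  Position 10 '(': depth becomes 3
  Position 11 ')': depth becomes 2
  Position 12 '(': depth becomes 3
  Position 13 ')': depth becomes 2
  Position 14 ')': depth becomes 1
  Position 15 '(': depth becomes 2
  Position 16 '(': depth becomes 3
  Position 17 ')': depth becomes 2
  Position 18 '(': depth becomes 3
  Position 19 ')': depth becomes 2
  Position 20 ')': depth becomes 1
  Position 21 ')': depth becomes 0
Maximum depth reached: 3

3


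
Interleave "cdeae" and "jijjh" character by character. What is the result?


Interleaving "cdeae" and "jijjh":
  Position 0: 'c' from first, 'j' from second => "cj"
  Position 1: 'd' from first, 'i' from second => "di"
  Position 2: 'e' from first, 'j' from second => "ej"
  Position 3: 'a' from first, 'j' from second => "aj"
  Position 4: 'e' from first, 'h' from second => "eh"
Result: cjdiejajeh

cjdiejajeh


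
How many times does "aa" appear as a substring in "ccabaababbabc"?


Searching for "aa" in "ccabaababbabc"
Scanning each position:
  Position 0: "cc" => no
  Position 1: "ca" => no
  Position 2: "ab" => no
  Position 3: "ba" => no
  Position 4: "aa" => MATCH
  Position 5: "ab" => no
  Position 6: "ba" => no
  Position 7: "ab" => no
  Position 8: "bb" => no
  Position 9: "ba" => no
  Position 10: "ab" => no
  Position 11: "bc" => no
Total occurrences: 1

1


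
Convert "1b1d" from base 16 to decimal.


Input: "1b1d" in base 16
Positional expansion:
  Digit '1' (value 1) x 16^3 = 4096
  Digit 'b' (value 11) x 16^2 = 2816
  Digit '1' (value 1) x 16^1 = 16
  Digit 'd' (value 13) x 16^0 = 13
Sum = 6941

6941


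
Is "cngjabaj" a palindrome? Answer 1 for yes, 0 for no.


Input: cngjabaj
Reversed: jabajgnc
  Compare pos 0 ('c') with pos 7 ('j'): MISMATCH
  Compare pos 1 ('n') with pos 6 ('a'): MISMATCH
  Compare pos 2 ('g') with pos 5 ('b'): MISMATCH
  Compare pos 3 ('j') with pos 4 ('a'): MISMATCH
Result: not a palindrome

0


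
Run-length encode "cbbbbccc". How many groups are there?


Input: cbbbbccc
Scanning for consecutive runs:
  Group 1: 'c' x 1 (positions 0-0)
  Group 2: 'b' x 4 (positions 1-4)
  Group 3: 'c' x 3 (positions 5-7)
Total groups: 3

3


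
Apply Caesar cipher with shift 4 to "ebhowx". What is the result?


Caesar cipher: shift "ebhowx" by 4
  'e' (pos 4) + 4 = pos 8 = 'i'
  'b' (pos 1) + 4 = pos 5 = 'f'
  'h' (pos 7) + 4 = pos 11 = 'l'
  'o' (pos 14) + 4 = pos 18 = 's'
  'w' (pos 22) + 4 = pos 0 = 'a'
  'x' (pos 23) + 4 = pos 1 = 'b'
Result: iflsab

iflsab


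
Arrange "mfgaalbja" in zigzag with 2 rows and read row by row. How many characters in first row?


Zigzag "mfgaalbja" into 2 rows:
Placing characters:
  'm' => row 0
  'f' => row 1
  'g' => row 0
  'a' => row 1
  'a' => row 0
  'l' => row 1
  'b' => row 0
  'j' => row 1
  'a' => row 0
Rows:
  Row 0: "mgaba"
  Row 1: "falj"
First row length: 5

5


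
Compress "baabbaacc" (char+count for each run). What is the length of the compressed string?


Input: baabbaacc
Runs:
  'b' x 1 => "b1"
  'a' x 2 => "a2"
  'b' x 2 => "b2"
  'a' x 2 => "a2"
  'c' x 2 => "c2"
Compressed: "b1a2b2a2c2"
Compressed length: 10

10


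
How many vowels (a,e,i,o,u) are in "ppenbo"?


Input: ppenbo
Checking each character:
  'p' at position 0: consonant
  'p' at position 1: consonant
  'e' at position 2: vowel (running total: 1)
  'n' at position 3: consonant
  'b' at position 4: consonant
  'o' at position 5: vowel (running total: 2)
Total vowels: 2

2


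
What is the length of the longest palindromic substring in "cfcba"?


Input: "cfcba"
Checking substrings for palindromes:
  [0:3] "cfc" (len 3) => palindrome
Longest palindromic substring: "cfc" with length 3

3


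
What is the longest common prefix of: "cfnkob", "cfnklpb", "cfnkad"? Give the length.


Words: cfnkob, cfnklpb, cfnkad
  Position 0: all 'c' => match
  Position 1: all 'f' => match
  Position 2: all 'n' => match
  Position 3: all 'k' => match
  Position 4: ('o', 'l', 'a') => mismatch, stop
LCP = "cfnk" (length 4)

4


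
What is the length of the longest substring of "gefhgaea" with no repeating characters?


Input: "gefhgaea"
Sliding window (track last position of each char):
  Position 0 ('g'): window [0,0] length 1 -- new best
  Position 1 ('e'): window [0,1] length 2 -- new best
  Position 2 ('f'): window [0,2] length 3 -- new best
  Position 3 ('h'): window [0,3] length 4 -- new best
  Position 4 ('g'): repeat (last at 0), move window start to 1
  Position 4 ('g'): window [1,4] length 4
  Position 5 ('a'): window [1,5] length 5 -- new best
  Position 6 ('e'): repeat (last at 1), move window start to 2
  Position 6 ('e'): window [2,6] length 5
  Position 7 ('a'): repeat (last at 5), move window start to 6
  Position 7 ('a'): window [6,7] length 2
Longest substring with no repeats: "efhga" with length 5

5


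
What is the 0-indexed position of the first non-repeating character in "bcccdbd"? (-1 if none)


Input: bcccdbd
Character frequencies:
  'b': 2
  'c': 3
  'd': 2
Scanning left to right for freq == 1:
  Position 0 ('b'): freq=2, skip
  Position 1 ('c'): freq=3, skip
  Position 2 ('c'): freq=3, skip
  Position 3 ('c'): freq=3, skip
  Position 4 ('d'): freq=2, skip
  Position 5 ('b'): freq=2, skip
  Position 6 ('d'): freq=2, skip
  No unique character found => answer = -1

-1


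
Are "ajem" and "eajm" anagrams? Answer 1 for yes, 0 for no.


Strings: "ajem", "eajm"
Sorted first:  aejm
Sorted second: aejm
Sorted forms match => anagrams

1


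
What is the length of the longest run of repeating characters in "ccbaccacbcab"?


Input: "ccbaccacbcab"
Scanning for longest run:
  Position 1 ('c'): continues run of 'c', length=2
  Position 2 ('b'): new char, reset run to 1
  Position 3 ('a'): new char, reset run to 1
  Position 4 ('c'): new char, reset run to 1
  Position 5 ('c'): continues run of 'c', length=2
  Position 6 ('a'): new char, reset run to 1
  Position 7 ('c'): new char, reset run to 1
  Position 8 ('b'): new char, reset run to 1
  Position 9 ('c'): new char, reset run to 1
  Position 10 ('a'): new char, reset run to 1
  Position 11 ('b'): new char, reset run to 1
Longest run: 'c' with length 2

2


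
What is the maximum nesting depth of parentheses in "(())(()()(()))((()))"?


Input: "(())(()()(()))((()))"
Tracking depth:
  Position 0 '(': depth becomes 1
  Position 1 '(': depth becomes 2
  Position 2 ')': depth becomes 1
  Position 3 ')': depth becomes 0
  Position 4 '(': depth becomes 1
  Position 5 '(': depth becomes 2
  Position 6 ')': depth becomes 1
  Position 7 '(': depth becomes 2
  Position 8 ')': depth becomes 1
  Position 9 '(': depth becomes 2
  Position 10 '(': depth becomes 3
  Position 11 ')': depth becomes 2
  Position 12 ')': depth becomes 1
  Position 13 ')': depth becomes 0
  Position 14 '(': depth becomes 1
  Position 15 '(': depth becomes 2
  Position 16 '(': depth becomes 3
  Position 17 ')': depth becomes 2
  Position 18 ')': depth becomes 1
  Position 19 ')': depth becomes 0
Maximum depth reached: 3

3


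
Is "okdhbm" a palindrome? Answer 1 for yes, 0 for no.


Input: okdhbm
Reversed: mbhdko
  Compare pos 0 ('o') with pos 5 ('m'): MISMATCH
  Compare pos 1 ('k') with pos 4 ('b'): MISMATCH
  Compare pos 2 ('d') with pos 3 ('h'): MISMATCH
Result: not a palindrome

0


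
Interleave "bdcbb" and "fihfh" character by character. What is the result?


Interleaving "bdcbb" and "fihfh":
  Position 0: 'b' from first, 'f' from second => "bf"
  Position 1: 'd' from first, 'i' from second => "di"
  Position 2: 'c' from first, 'h' from second => "ch"
  Position 3: 'b' from first, 'f' from second => "bf"
  Position 4: 'b' from first, 'h' from second => "bh"
Result: bfdichbfbh

bfdichbfbh


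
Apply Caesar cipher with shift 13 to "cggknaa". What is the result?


Caesar cipher: shift "cggknaa" by 13
  'c' (pos 2) + 13 = pos 15 = 'p'
  'g' (pos 6) + 13 = pos 19 = 't'
  'g' (pos 6) + 13 = pos 19 = 't'
  'k' (pos 10) + 13 = pos 23 = 'x'
  'n' (pos 13) + 13 = pos 0 = 'a'
  'a' (pos 0) + 13 = pos 13 = 'n'
  'a' (pos 0) + 13 = pos 13 = 'n'
Result: pttxann

pttxann


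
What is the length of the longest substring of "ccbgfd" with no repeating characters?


Input: "ccbgfd"
Sliding window (track last position of each char):
  Position 0 ('c'): window [0,0] length 1 -- new best
  Position 1 ('c'): repeat (last at 0), move window start to 1
  Position 1 ('c'): window [1,1] length 1
  Position 2 ('b'): window [1,2] length 2 -- new best
  Position 3 ('g'): window [1,3] length 3 -- new best
  Position 4 ('f'): window [1,4] length 4 -- new best
  Position 5 ('d'): window [1,5] length 5 -- new best
Longest substring with no repeats: "cbgfd" with length 5

5


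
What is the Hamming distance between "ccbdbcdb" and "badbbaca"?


Comparing "ccbdbcdb" and "badbbaca" position by position:
  Position 0: 'c' vs 'b' => differ
  Position 1: 'c' vs 'a' => differ
  Position 2: 'b' vs 'd' => differ
  Position 3: 'd' vs 'b' => differ
  Position 4: 'b' vs 'b' => same
  Position 5: 'c' vs 'a' => differ
  Position 6: 'd' vs 'c' => differ
  Position 7: 'b' vs 'a' => differ
Total differences (Hamming distance): 7

7


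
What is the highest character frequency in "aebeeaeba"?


Input: aebeeaeba
Character counts:
  'a': 3
  'b': 2
  'e': 4
Maximum frequency: 4

4


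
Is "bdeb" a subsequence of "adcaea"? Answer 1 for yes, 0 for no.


Check if "bdeb" is a subsequence of "adcaea"
Greedy scan:
  Position 0 ('a'): no match needed
  Position 1 ('d'): no match needed
  Position 2 ('c'): no match needed
  Position 3 ('a'): no match needed
  Position 4 ('e'): no match needed
  Position 5 ('a'): no match needed
Only matched 0/4 characters => not a subsequence

0


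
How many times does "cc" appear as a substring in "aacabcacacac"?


Searching for "cc" in "aacabcacacac"
Scanning each position:
  Position 0: "aa" => no
  Position 1: "ac" => no
  Position 2: "ca" => no
  Position 3: "ab" => no
  Position 4: "bc" => no
  Position 5: "ca" => no
  Position 6: "ac" => no
  Position 7: "ca" => no
  Position 8: "ac" => no
  Position 9: "ca" => no
  Position 10: "ac" => no
Total occurrences: 0

0


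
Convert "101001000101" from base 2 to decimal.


Input: "101001000101" in base 2
Positional expansion:
  Digit '1' (value 1) x 2^11 = 2048
  Digit '0' (value 0) x 2^10 = 0
  Digit '1' (value 1) x 2^9 = 512
  Digit '0' (value 0) x 2^8 = 0
  Digit '0' (value 0) x 2^7 = 0
  Digit '1' (value 1) x 2^6 = 64
  Digit '0' (value 0) x 2^5 = 0
  Digit '0' (value 0) x 2^4 = 0
  Digit '0' (value 0) x 2^3 = 0
  Digit '1' (value 1) x 2^2 = 4
  Digit '0' (value 0) x 2^1 = 0
  Digit '1' (value 1) x 2^0 = 1
Sum = 2629

2629


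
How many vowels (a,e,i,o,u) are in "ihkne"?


Input: ihkne
Checking each character:
  'i' at position 0: vowel (running total: 1)
  'h' at position 1: consonant
  'k' at position 2: consonant
  'n' at position 3: consonant
  'e' at position 4: vowel (running total: 2)
Total vowels: 2

2


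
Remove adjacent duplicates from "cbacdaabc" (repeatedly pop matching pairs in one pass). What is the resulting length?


Input: cbacdaabc
Stack-based adjacent duplicate removal:
  Read 'c': push. Stack: c
  Read 'b': push. Stack: cb
  Read 'a': push. Stack: cba
  Read 'c': push. Stack: cbac
  Read 'd': push. Stack: cbacd
  Read 'a': push. Stack: cbacda
  Read 'a': matches stack top 'a' => pop. Stack: cbacd
  Read 'b': push. Stack: cbacdb
  Read 'c': push. Stack: cbacdbc
Final stack: "cbacdbc" (length 7)

7


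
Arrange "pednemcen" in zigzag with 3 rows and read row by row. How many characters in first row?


Zigzag "pednemcen" into 3 rows:
Placing characters:
  'p' => row 0
  'e' => row 1
  'd' => row 2
  'n' => row 1
  'e' => row 0
  'm' => row 1
  'c' => row 2
  'e' => row 1
  'n' => row 0
Rows:
  Row 0: "pen"
  Row 1: "enme"
  Row 2: "dc"
First row length: 3

3


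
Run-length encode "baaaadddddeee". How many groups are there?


Input: baaaadddddeee
Scanning for consecutive runs:
  Group 1: 'b' x 1 (positions 0-0)
  Group 2: 'a' x 4 (positions 1-4)
  Group 3: 'd' x 5 (positions 5-9)
  Group 4: 'e' x 3 (positions 10-12)
Total groups: 4

4


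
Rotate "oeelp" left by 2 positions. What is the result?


Input: "oeelp", rotate left by 2
First 2 characters: "oe"
Remaining characters: "elp"
Concatenate remaining + first: "elp" + "oe" = "elpoe"

elpoe


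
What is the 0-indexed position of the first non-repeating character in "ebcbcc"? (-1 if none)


Input: ebcbcc
Character frequencies:
  'b': 2
  'c': 3
  'e': 1
Scanning left to right for freq == 1:
  Position 0 ('e'): unique! => answer = 0

0


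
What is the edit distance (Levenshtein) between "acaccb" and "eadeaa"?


Computing edit distance: "acaccb" -> "eadeaa"
DP table:
           e    a    d    e    a    a
      0    1    2    3    4    5    6
  a   1    1    1    2    3    4    5
  c   2    2    2    2    3    4    5
  a   3    3    2    3    3    3    4
  c   4    4    3    3    4    4    4
  c   5    5    4    4    4    5    5
  b   6    6    5    5    5    5    6
Edit distance = dp[6][6] = 6

6


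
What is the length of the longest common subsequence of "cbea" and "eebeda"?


LCS of "cbea" and "eebeda"
DP table:
           e    e    b    e    d    a
      0    0    0    0    0    0    0
  c   0    0    0    0    0    0    0
  b   0    0    0    1    1    1    1
  e   0    1    1    1    2    2    2
  a   0    1    1    1    2    2    3
LCS length = dp[4][6] = 3

3


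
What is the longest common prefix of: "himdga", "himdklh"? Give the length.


Words: himdga, himdklh
  Position 0: all 'h' => match
  Position 1: all 'i' => match
  Position 2: all 'm' => match
  Position 3: all 'd' => match
  Position 4: ('g', 'k') => mismatch, stop
LCP = "himd" (length 4)

4


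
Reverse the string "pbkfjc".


Input: pbkfjc
Reading characters right to left:
  Position 5: 'c'
  Position 4: 'j'
  Position 3: 'f'
  Position 2: 'k'
  Position 1: 'b'
  Position 0: 'p'
Reversed: cjfkbp

cjfkbp


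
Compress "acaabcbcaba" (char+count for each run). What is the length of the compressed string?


Input: acaabcbcaba
Runs:
  'a' x 1 => "a1"
  'c' x 1 => "c1"
  'a' x 2 => "a2"
  'b' x 1 => "b1"
  'c' x 1 => "c1"
  'b' x 1 => "b1"
  'c' x 1 => "c1"
  'a' x 1 => "a1"
  'b' x 1 => "b1"
  'a' x 1 => "a1"
Compressed: "a1c1a2b1c1b1c1a1b1a1"
Compressed length: 20

20


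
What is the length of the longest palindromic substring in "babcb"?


Input: "babcb"
Checking substrings for palindromes:
  [0:3] "bab" (len 3) => palindrome
  [2:5] "bcb" (len 3) => palindrome
Longest palindromic substring: "bab" with length 3

3


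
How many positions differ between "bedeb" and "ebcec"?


Comparing "bedeb" and "ebcec" position by position:
  Position 0: 'b' vs 'e' => DIFFER
  Position 1: 'e' vs 'b' => DIFFER
  Position 2: 'd' vs 'c' => DIFFER
  Position 3: 'e' vs 'e' => same
  Position 4: 'b' vs 'c' => DIFFER
Positions that differ: 4

4


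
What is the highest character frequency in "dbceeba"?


Input: dbceeba
Character counts:
  'a': 1
  'b': 2
  'c': 1
  'd': 1
  'e': 2
Maximum frequency: 2

2


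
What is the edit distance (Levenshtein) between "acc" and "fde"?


Computing edit distance: "acc" -> "fde"
DP table:
           f    d    e
      0    1    2    3
  a   1    1    2    3
  c   2    2    2    3
  c   3    3    3    3
Edit distance = dp[3][3] = 3

3


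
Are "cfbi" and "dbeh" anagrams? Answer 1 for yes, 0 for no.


Strings: "cfbi", "dbeh"
Sorted first:  bcfi
Sorted second: bdeh
Differ at position 1: 'c' vs 'd' => not anagrams

0


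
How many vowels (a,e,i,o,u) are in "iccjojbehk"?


Input: iccjojbehk
Checking each character:
  'i' at position 0: vowel (running total: 1)
  'c' at position 1: consonant
  'c' at position 2: consonant
  'j' at position 3: consonant
  'o' at position 4: vowel (running total: 2)
  'j' at position 5: consonant
  'b' at position 6: consonant
  'e' at position 7: vowel (running total: 3)
  'h' at position 8: consonant
  'k' at position 9: consonant
Total vowels: 3

3


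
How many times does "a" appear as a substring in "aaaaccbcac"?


Searching for "a" in "aaaaccbcac"
Scanning each position:
  Position 0: "a" => MATCH
  Position 1: "a" => MATCH
  Position 2: "a" => MATCH
  Position 3: "a" => MATCH
  Position 4: "c" => no
  Position 5: "c" => no
  Position 6: "b" => no
  Position 7: "c" => no
  Position 8: "a" => MATCH
  Position 9: "c" => no
Total occurrences: 5

5


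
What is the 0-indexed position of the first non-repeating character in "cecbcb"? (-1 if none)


Input: cecbcb
Character frequencies:
  'b': 2
  'c': 3
  'e': 1
Scanning left to right for freq == 1:
  Position 0 ('c'): freq=3, skip
  Position 1 ('e'): unique! => answer = 1

1


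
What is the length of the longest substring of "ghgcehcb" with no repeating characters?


Input: "ghgcehcb"
Sliding window (track last position of each char):
  Position 0 ('g'): window [0,0] length 1 -- new best
  Position 1 ('h'): window [0,1] length 2 -- new best
  Position 2 ('g'): repeat (last at 0), move window start to 1
  Position 2 ('g'): window [1,2] length 2
  Position 3 ('c'): window [1,3] length 3 -- new best
  Position 4 ('e'): window [1,4] length 4 -- new best
  Position 5 ('h'): repeat (last at 1), move window start to 2
  Position 5 ('h'): window [2,5] length 4
  Position 6 ('c'): repeat (last at 3), move window start to 4
  Position 6 ('c'): window [4,6] length 3
  Position 7 ('b'): window [4,7] length 4
Longest substring with no repeats: "hgce" with length 4

4


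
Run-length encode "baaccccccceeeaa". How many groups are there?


Input: baaccccccceeeaa
Scanning for consecutive runs:
  Group 1: 'b' x 1 (positions 0-0)
  Group 2: 'a' x 2 (positions 1-2)
  Group 3: 'c' x 7 (positions 3-9)
  Group 4: 'e' x 3 (positions 10-12)
  Group 5: 'a' x 2 (positions 13-14)
Total groups: 5

5


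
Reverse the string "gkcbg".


Input: gkcbg
Reading characters right to left:
  Position 4: 'g'
  Position 3: 'b'
  Position 2: 'c'
  Position 1: 'k'
  Position 0: 'g'
Reversed: gbckg

gbckg


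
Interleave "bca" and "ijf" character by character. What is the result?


Interleaving "bca" and "ijf":
  Position 0: 'b' from first, 'i' from second => "bi"
  Position 1: 'c' from first, 'j' from second => "cj"
  Position 2: 'a' from first, 'f' from second => "af"
Result: bicjaf

bicjaf


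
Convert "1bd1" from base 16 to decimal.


Input: "1bd1" in base 16
Positional expansion:
  Digit '1' (value 1) x 16^3 = 4096
  Digit 'b' (value 11) x 16^2 = 2816
  Digit 'd' (value 13) x 16^1 = 208
  Digit '1' (value 1) x 16^0 = 1
Sum = 7121

7121


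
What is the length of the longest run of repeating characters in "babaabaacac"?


Input: "babaabaacac"
Scanning for longest run:
  Position 1 ('a'): new char, reset run to 1
  Position 2 ('b'): new char, reset run to 1
  Position 3 ('a'): new char, reset run to 1
  Position 4 ('a'): continues run of 'a', length=2
  Position 5 ('b'): new char, reset run to 1
  Position 6 ('a'): new char, reset run to 1
  Position 7 ('a'): continues run of 'a', length=2
  Position 8 ('c'): new char, reset run to 1
  Position 9 ('a'): new char, reset run to 1
  Position 10 ('c'): new char, reset run to 1
Longest run: 'a' with length 2

2


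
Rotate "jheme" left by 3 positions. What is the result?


Input: "jheme", rotate left by 3
First 3 characters: "jhe"
Remaining characters: "me"
Concatenate remaining + first: "me" + "jhe" = "mejhe"

mejhe


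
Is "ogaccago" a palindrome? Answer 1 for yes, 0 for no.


Input: ogaccago
Reversed: ogaccago
  Compare pos 0 ('o') with pos 7 ('o'): match
  Compare pos 1 ('g') with pos 6 ('g'): match
  Compare pos 2 ('a') with pos 5 ('a'): match
  Compare pos 3 ('c') with pos 4 ('c'): match
Result: palindrome

1


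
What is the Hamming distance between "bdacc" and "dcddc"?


Comparing "bdacc" and "dcddc" position by position:
  Position 0: 'b' vs 'd' => differ
  Position 1: 'd' vs 'c' => differ
  Position 2: 'a' vs 'd' => differ
  Position 3: 'c' vs 'd' => differ
  Position 4: 'c' vs 'c' => same
Total differences (Hamming distance): 4

4


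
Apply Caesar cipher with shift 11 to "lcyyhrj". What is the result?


Caesar cipher: shift "lcyyhrj" by 11
  'l' (pos 11) + 11 = pos 22 = 'w'
  'c' (pos 2) + 11 = pos 13 = 'n'
  'y' (pos 24) + 11 = pos 9 = 'j'
  'y' (pos 24) + 11 = pos 9 = 'j'
  'h' (pos 7) + 11 = pos 18 = 's'
  'r' (pos 17) + 11 = pos 2 = 'c'
  'j' (pos 9) + 11 = pos 20 = 'u'
Result: wnjjscu

wnjjscu


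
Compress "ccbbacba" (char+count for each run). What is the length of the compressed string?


Input: ccbbacba
Runs:
  'c' x 2 => "c2"
  'b' x 2 => "b2"
  'a' x 1 => "a1"
  'c' x 1 => "c1"
  'b' x 1 => "b1"
  'a' x 1 => "a1"
Compressed: "c2b2a1c1b1a1"
Compressed length: 12

12


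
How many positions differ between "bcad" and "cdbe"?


Comparing "bcad" and "cdbe" position by position:
  Position 0: 'b' vs 'c' => DIFFER
  Position 1: 'c' vs 'd' => DIFFER
  Position 2: 'a' vs 'b' => DIFFER
  Position 3: 'd' vs 'e' => DIFFER
Positions that differ: 4

4


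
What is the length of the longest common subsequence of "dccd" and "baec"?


LCS of "dccd" and "baec"
DP table:
           b    a    e    c
      0    0    0    0    0
  d   0    0    0    0    0
  c   0    0    0    0    1
  c   0    0    0    0    1
  d   0    0    0    0    1
LCS length = dp[4][4] = 1

1


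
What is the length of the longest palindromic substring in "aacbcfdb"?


Input: "aacbcfdb"
Checking substrings for palindromes:
  [2:5] "cbc" (len 3) => palindrome
  [0:2] "aa" (len 2) => palindrome
Longest palindromic substring: "cbc" with length 3

3


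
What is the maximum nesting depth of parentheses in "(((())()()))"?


Input: "(((())()()))"
Tracking depth:
  Position 0 '(': depth becomes 1
  Position 1 '(': depth becomes 2
  Position 2 '(': depth becomes 3
  Position 3 '(': depth becomes 4
  Position 4 ')': depth becomes 3
  Position 5 ')': depth becomes 2
  Position 6 '(': depth becomes 3
  Position 7 ')': depth becomes 2
  Position 8 '(': depth becomes 3
  Position 9 ')': depth becomes 2
  Position 10 ')': depth becomes 1
  Position 11 ')': depth becomes 0
Maximum depth reached: 4

4


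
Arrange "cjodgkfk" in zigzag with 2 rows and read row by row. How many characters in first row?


Zigzag "cjodgkfk" into 2 rows:
Placing characters:
  'c' => row 0
  'j' => row 1
  'o' => row 0
  'd' => row 1
  'g' => row 0
  'k' => row 1
  'f' => row 0
  'k' => row 1
Rows:
  Row 0: "cogf"
  Row 1: "jdkk"
First row length: 4

4


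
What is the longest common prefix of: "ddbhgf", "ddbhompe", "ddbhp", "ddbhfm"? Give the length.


Words: ddbhgf, ddbhompe, ddbhp, ddbhfm
  Position 0: all 'd' => match
  Position 1: all 'd' => match
  Position 2: all 'b' => match
  Position 3: all 'h' => match
  Position 4: ('g', 'o', 'p', 'f') => mismatch, stop
LCP = "ddbh" (length 4)

4


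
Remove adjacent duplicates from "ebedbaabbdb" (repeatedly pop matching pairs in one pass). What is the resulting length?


Input: ebedbaabbdb
Stack-based adjacent duplicate removal:
  Read 'e': push. Stack: e
  Read 'b': push. Stack: eb
  Read 'e': push. Stack: ebe
  Read 'd': push. Stack: ebed
  Read 'b': push. Stack: ebedb
  Read 'a': push. Stack: ebedba
  Read 'a': matches stack top 'a' => pop. Stack: ebedb
  Read 'b': matches stack top 'b' => pop. Stack: ebed
  Read 'b': push. Stack: ebedb
  Read 'd': push. Stack: ebedbd
  Read 'b': push. Stack: ebedbdb
Final stack: "ebedbdb" (length 7)

7


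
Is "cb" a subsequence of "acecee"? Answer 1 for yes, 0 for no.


Check if "cb" is a subsequence of "acecee"
Greedy scan:
  Position 0 ('a'): no match needed
  Position 1 ('c'): matches sub[0] = 'c'
  Position 2 ('e'): no match needed
  Position 3 ('c'): no match needed
  Position 4 ('e'): no match needed
  Position 5 ('e'): no match needed
Only matched 1/2 characters => not a subsequence

0


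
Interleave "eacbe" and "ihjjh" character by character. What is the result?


Interleaving "eacbe" and "ihjjh":
  Position 0: 'e' from first, 'i' from second => "ei"
  Position 1: 'a' from first, 'h' from second => "ah"
  Position 2: 'c' from first, 'j' from second => "cj"
  Position 3: 'b' from first, 'j' from second => "bj"
  Position 4: 'e' from first, 'h' from second => "eh"
Result: eiahcjbjeh

eiahcjbjeh


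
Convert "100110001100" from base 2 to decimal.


Input: "100110001100" in base 2
Positional expansion:
  Digit '1' (value 1) x 2^11 = 2048
  Digit '0' (value 0) x 2^10 = 0
  Digit '0' (value 0) x 2^9 = 0
  Digit '1' (value 1) x 2^8 = 256
  Digit '1' (value 1) x 2^7 = 128
  Digit '0' (value 0) x 2^6 = 0
  Digit '0' (value 0) x 2^5 = 0
  Digit '0' (value 0) x 2^4 = 0
  Digit '1' (value 1) x 2^3 = 8
  Digit '1' (value 1) x 2^2 = 4
  Digit '0' (value 0) x 2^1 = 0
  Digit '0' (value 0) x 2^0 = 0
Sum = 2444

2444


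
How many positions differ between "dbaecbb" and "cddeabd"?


Comparing "dbaecbb" and "cddeabd" position by position:
  Position 0: 'd' vs 'c' => DIFFER
  Position 1: 'b' vs 'd' => DIFFER
  Position 2: 'a' vs 'd' => DIFFER
  Position 3: 'e' vs 'e' => same
  Position 4: 'c' vs 'a' => DIFFER
  Position 5: 'b' vs 'b' => same
  Position 6: 'b' vs 'd' => DIFFER
Positions that differ: 5

5


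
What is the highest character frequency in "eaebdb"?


Input: eaebdb
Character counts:
  'a': 1
  'b': 2
  'd': 1
  'e': 2
Maximum frequency: 2

2


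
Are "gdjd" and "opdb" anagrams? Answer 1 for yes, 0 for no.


Strings: "gdjd", "opdb"
Sorted first:  ddgj
Sorted second: bdop
Differ at position 0: 'd' vs 'b' => not anagrams

0


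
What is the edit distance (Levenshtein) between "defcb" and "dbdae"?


Computing edit distance: "defcb" -> "dbdae"
DP table:
           d    b    d    a    e
      0    1    2    3    4    5
  d   1    0    1    2    3    4
  e   2    1    1    2    3    3
  f   3    2    2    2    3    4
  c   4    3    3    3    3    4
  b   5    4    3    4    4    4
Edit distance = dp[5][5] = 4

4


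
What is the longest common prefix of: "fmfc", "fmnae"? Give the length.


Words: fmfc, fmnae
  Position 0: all 'f' => match
  Position 1: all 'm' => match
  Position 2: ('f', 'n') => mismatch, stop
LCP = "fm" (length 2)

2


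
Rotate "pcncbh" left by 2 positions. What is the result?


Input: "pcncbh", rotate left by 2
First 2 characters: "pc"
Remaining characters: "ncbh"
Concatenate remaining + first: "ncbh" + "pc" = "ncbhpc"

ncbhpc


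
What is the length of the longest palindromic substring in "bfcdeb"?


Input: "bfcdeb"
Checking substrings for palindromes:
  No multi-char palindromic substrings found
Longest palindromic substring: "b" with length 1

1


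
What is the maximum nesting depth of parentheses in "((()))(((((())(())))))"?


Input: "((()))(((((())(())))))"
Tracking depth:
  Position 0 '(': depth becomes 1
  Position 1 '(': depth becomes 2
  Position 2 '(': depth becomes 3
  Position 3 ')': depth becomes 2
  Position 4 ')': depth becomes 1
  Position 5 ')': depth becomes 0
  Position 6 '(': depth becomes 1
  Position 7 '(': depth becomes 2
  Position 8 '(': depth becomes 3
  Position 9 '(': depth becomes 4
  Position 10 '(': depth becomes 5
  Position 11 '(': depth becomes 6
  Position 12 ')': depth becomes 5
  Position 13 ')': depth becomes 4
  Position 14 '(': depth becomes 5
  Position 15 '(': depth becomes 6
  Position 16 ')': depth becomes 5
  Position 17 ')': depth becomes 4
  Position 18 ')': depth becomes 3
  Position 19 ')': depth becomes 2
  Position 20 ')': depth becomes 1
  Position 21 ')': depth becomes 0
Maximum depth reached: 6

6


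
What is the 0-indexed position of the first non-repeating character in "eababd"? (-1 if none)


Input: eababd
Character frequencies:
  'a': 2
  'b': 2
  'd': 1
  'e': 1
Scanning left to right for freq == 1:
  Position 0 ('e'): unique! => answer = 0

0


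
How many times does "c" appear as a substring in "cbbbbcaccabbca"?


Searching for "c" in "cbbbbcaccabbca"
Scanning each position:
  Position 0: "c" => MATCH
  Position 1: "b" => no
  Position 2: "b" => no
  Position 3: "b" => no
  Position 4: "b" => no
  Position 5: "c" => MATCH
  Position 6: "a" => no
  Position 7: "c" => MATCH
  Position 8: "c" => MATCH
  Position 9: "a" => no
  Position 10: "b" => no
  Position 11: "b" => no
  Position 12: "c" => MATCH
  Position 13: "a" => no
Total occurrences: 5

5


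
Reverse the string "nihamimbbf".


Input: nihamimbbf
Reading characters right to left:
  Position 9: 'f'
  Position 8: 'b'
  Position 7: 'b'
  Position 6: 'm'
  Position 5: 'i'
  Position 4: 'm'
  Position 3: 'a'
  Position 2: 'h'
  Position 1: 'i'
  Position 0: 'n'
Reversed: fbbmimahin

fbbmimahin


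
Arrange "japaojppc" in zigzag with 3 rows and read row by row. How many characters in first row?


Zigzag "japaojppc" into 3 rows:
Placing characters:
  'j' => row 0
  'a' => row 1
  'p' => row 2
  'a' => row 1
  'o' => row 0
  'j' => row 1
  'p' => row 2
  'p' => row 1
  'c' => row 0
Rows:
  Row 0: "joc"
  Row 1: "aajp"
  Row 2: "pp"
First row length: 3

3


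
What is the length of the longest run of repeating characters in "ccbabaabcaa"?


Input: "ccbabaabcaa"
Scanning for longest run:
  Position 1 ('c'): continues run of 'c', length=2
  Position 2 ('b'): new char, reset run to 1
  Position 3 ('a'): new char, reset run to 1
  Position 4 ('b'): new char, reset run to 1
  Position 5 ('a'): new char, reset run to 1
  Position 6 ('a'): continues run of 'a', length=2
  Position 7 ('b'): new char, reset run to 1
  Position 8 ('c'): new char, reset run to 1
  Position 9 ('a'): new char, reset run to 1
  Position 10 ('a'): continues run of 'a', length=2
Longest run: 'c' with length 2

2
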